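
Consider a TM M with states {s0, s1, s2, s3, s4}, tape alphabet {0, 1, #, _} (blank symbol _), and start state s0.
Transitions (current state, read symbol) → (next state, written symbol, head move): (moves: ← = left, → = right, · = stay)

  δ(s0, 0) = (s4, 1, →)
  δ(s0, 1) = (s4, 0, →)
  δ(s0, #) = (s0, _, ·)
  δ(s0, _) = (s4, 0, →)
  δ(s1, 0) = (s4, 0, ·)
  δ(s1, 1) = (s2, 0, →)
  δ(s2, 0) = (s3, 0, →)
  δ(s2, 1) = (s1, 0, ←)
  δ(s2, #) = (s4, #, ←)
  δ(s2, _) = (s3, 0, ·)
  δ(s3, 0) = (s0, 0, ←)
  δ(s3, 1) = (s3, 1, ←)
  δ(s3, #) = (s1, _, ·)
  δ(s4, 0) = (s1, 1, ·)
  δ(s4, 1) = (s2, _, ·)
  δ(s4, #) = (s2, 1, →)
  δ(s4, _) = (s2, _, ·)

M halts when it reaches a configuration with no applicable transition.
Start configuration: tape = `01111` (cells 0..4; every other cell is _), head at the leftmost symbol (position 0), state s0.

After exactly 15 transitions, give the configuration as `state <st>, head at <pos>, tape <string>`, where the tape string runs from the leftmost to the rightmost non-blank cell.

state=s0 head=0 tape=[0]1111   (s0,0)→(s4,1,→)
state=s4 head=1 tape=1[1]111   (s4,1)→(s2,_,·)
state=s2 head=1 tape=1[_]111   (s2,_)→(s3,0,·)
state=s3 head=1 tape=1[0]111   (s3,0)→(s0,0,←)
state=s0 head=0 tape=[1]0111   (s0,1)→(s4,0,→)
state=s4 head=1 tape=0[0]111   (s4,0)→(s1,1,·)
state=s1 head=1 tape=0[1]111   (s1,1)→(s2,0,→)
state=s2 head=2 tape=00[1]11   (s2,1)→(s1,0,←)
state=s1 head=1 tape=0[0]011   (s1,0)→(s4,0,·)
state=s4 head=1 tape=0[0]011   (s4,0)→(s1,1,·)
state=s1 head=1 tape=0[1]011   (s1,1)→(s2,0,→)
state=s2 head=2 tape=00[0]11   (s2,0)→(s3,0,→)
state=s3 head=3 tape=000[1]1   (s3,1)→(s3,1,←)
state=s3 head=2 tape=00[0]11   (s3,0)→(s0,0,←)
state=s0 head=1 tape=0[0]011   (s0,0)→(s4,1,→)
state=s4 head=2 tape=01[0]11
After 15 steps: state s4, head at 2, tape 01011.

state s4, head at 2, tape 01011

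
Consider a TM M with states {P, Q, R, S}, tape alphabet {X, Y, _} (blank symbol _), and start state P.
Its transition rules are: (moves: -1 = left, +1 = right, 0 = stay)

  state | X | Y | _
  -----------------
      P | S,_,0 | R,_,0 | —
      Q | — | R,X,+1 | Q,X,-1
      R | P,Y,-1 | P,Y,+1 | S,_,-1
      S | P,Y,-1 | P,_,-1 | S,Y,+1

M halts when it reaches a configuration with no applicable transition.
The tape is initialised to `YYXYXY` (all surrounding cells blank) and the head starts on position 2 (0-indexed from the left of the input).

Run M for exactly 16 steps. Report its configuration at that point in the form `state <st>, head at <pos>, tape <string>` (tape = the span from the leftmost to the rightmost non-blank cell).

state S, head at 2, tape YYYY_YY

state=P head=2 tape=_YY[X]YXY   (P,X)→(S,_,0)
state=S head=2 tape=_YY[_]YXY   (S,_)→(S,Y,+1)
state=S head=3 tape=_YYY[Y]XY   (S,Y)→(P,_,-1)
state=P head=2 tape=_YY[Y]_XY   (P,Y)→(R,_,0)
state=R head=2 tape=_YY[_]_XY   (R,_)→(S,_,-1)
state=S head=1 tape=_Y[Y]__XY   (S,Y)→(P,_,-1)
state=P head=0 tape=_[Y]___XY   (P,Y)→(R,_,0)
state=R head=0 tape=_[_]___XY   (R,_)→(S,_,-1)
state=S head=-1 tape=[_]____XY   (S,_)→(S,Y,+1)
state=S head=0 tape=Y[_]___XY   (S,_)→(S,Y,+1)
state=S head=1 tape=YY[_]__XY   (S,_)→(S,Y,+1)
state=S head=2 tape=YYY[_]_XY   (S,_)→(S,Y,+1)
state=S head=3 tape=YYYY[_]XY   (S,_)→(S,Y,+1)
state=S head=4 tape=YYYYY[X]Y   (S,X)→(P,Y,-1)
state=P head=3 tape=YYYY[Y]YY   (P,Y)→(R,_,0)
state=R head=3 tape=YYYY[_]YY   (R,_)→(S,_,-1)
state=S head=2 tape=YYY[Y]_YY
After 16 steps: state S, head at 2, tape YYYY_YY.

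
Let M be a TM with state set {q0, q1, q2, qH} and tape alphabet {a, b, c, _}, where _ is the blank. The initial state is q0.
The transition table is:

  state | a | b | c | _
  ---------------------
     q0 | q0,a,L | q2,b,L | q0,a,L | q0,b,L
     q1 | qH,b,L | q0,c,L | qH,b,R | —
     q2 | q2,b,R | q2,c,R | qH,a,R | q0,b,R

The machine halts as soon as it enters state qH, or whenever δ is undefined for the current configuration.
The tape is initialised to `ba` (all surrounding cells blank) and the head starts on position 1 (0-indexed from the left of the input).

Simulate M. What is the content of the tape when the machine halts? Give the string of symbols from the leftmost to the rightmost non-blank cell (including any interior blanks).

state=q0 head=1 tape=_b[a]____   (q0,a)→(q0,a,L)
state=q0 head=0 tape=_[b]a____   (q0,b)→(q2,b,L)
state=q2 head=-1 tape=[_]ba____   (q2,_)→(q0,b,R)
state=q0 head=0 tape=b[b]a____   (q0,b)→(q2,b,L)
state=q2 head=-1 tape=[b]ba____   (q2,b)→(q2,c,R)
state=q2 head=0 tape=c[b]a____   (q2,b)→(q2,c,R)
state=q2 head=1 tape=cc[a]____   (q2,a)→(q2,b,R)
state=q2 head=2 tape=ccb[_]___   (q2,_)→(q0,b,R)
state=q0 head=3 tape=ccbb[_]__   (q0,_)→(q0,b,L)
state=q0 head=2 tape=ccb[b]b__   (q0,b)→(q2,b,L)
state=q2 head=1 tape=cc[b]bb__   (q2,b)→(q2,c,R)
state=q2 head=2 tape=ccc[b]b__   (q2,b)→(q2,c,R)
state=q2 head=3 tape=cccc[b]__   (q2,b)→(q2,c,R)
state=q2 head=4 tape=ccccc[_]_   (q2,_)→(q0,b,R)
state=q0 head=5 tape=cccccb[_]   (q0,_)→(q0,b,L)
state=q0 head=4 tape=ccccc[b]b   (q0,b)→(q2,b,L)
state=q2 head=3 tape=cccc[c]bb   (q2,c)→(qH,a,R)
state=qH head=4 tape=cccca[b]b
The non-blank tape span at halt is ccccabb.

ccccabb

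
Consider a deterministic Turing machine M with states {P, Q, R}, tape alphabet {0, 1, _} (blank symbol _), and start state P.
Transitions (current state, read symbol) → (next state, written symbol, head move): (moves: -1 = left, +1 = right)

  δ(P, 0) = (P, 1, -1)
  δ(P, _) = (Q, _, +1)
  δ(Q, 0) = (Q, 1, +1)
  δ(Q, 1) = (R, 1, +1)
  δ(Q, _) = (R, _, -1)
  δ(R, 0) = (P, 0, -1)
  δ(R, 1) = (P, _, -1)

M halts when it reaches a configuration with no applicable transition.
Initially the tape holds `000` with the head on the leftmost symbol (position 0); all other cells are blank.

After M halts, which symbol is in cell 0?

1

P | _[0]00   read 0 → write 1, move -1, go to P
P | [_]100   read _ → write _, move +1, go to Q
Q | _[1]00   read 1 → write 1, move +1, go to R
R | _1[0]0   read 0 → write 0, move -1, go to P
P | _[1]00
Cell 0 holds 1 when M halts.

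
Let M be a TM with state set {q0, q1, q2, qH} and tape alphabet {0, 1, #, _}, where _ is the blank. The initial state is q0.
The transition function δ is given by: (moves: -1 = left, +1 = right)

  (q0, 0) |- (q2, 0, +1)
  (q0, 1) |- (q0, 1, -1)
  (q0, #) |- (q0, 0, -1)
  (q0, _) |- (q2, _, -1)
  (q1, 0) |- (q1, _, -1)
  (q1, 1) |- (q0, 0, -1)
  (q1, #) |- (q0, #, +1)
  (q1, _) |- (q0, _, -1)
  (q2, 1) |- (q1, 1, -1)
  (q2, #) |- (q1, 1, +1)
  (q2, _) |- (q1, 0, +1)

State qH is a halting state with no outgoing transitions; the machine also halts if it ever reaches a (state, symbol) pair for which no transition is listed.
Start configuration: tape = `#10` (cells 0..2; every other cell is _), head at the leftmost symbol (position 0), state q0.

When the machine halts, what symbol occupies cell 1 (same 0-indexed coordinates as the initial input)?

q0 | _____[#]10   read # → write 0, move -1, go to q0
q0 | ____[_]010   read _ → write _, move -1, go to q2
q2 | ___[_]_010   read _ → write 0, move +1, go to q1
q1 | ___0[_]010   read _ → write _, move -1, go to q0
q0 | ___[0]_010   read 0 → write 0, move +1, go to q2
q2 | ___0[_]010   read _ → write 0, move +1, go to q1
q1 | ___00[0]10   read 0 → write _, move -1, go to q1
q1 | ___0[0]_10   read 0 → write _, move -1, go to q1
q1 | ___[0]__10   read 0 → write _, move -1, go to q1
q1 | __[_]___10   read _ → write _, move -1, go to q0
q0 | _[_]____10   read _ → write _, move -1, go to q2
q2 | [_]_____10   read _ → write 0, move +1, go to q1
q1 | 0[_]____10   read _ → write _, move -1, go to q0
q0 | [0]_____10   read 0 → write 0, move +1, go to q2
q2 | 0[_]____10   read _ → write 0, move +1, go to q1
q1 | 00[_]___10   read _ → write _, move -1, go to q0
q0 | 0[0]____10   read 0 → write 0, move +1, go to q2
q2 | 00[_]___10   read _ → write 0, move +1, go to q1
q1 | 000[_]__10   read _ → write _, move -1, go to q0
q0 | 00[0]___10   read 0 → write 0, move +1, go to q2
q2 | 000[_]__10   read _ → write 0, move +1, go to q1
q1 | 0000[_]_10   read _ → write _, move -1, go to q0
q0 | 000[0]__10   read 0 → write 0, move +1, go to q2
q2 | 0000[_]_10   read _ → write 0, move +1, go to q1
q1 | 00000[_]10   read _ → write _, move -1, go to q0
q0 | 0000[0]_10   read 0 → write 0, move +1, go to q2
q2 | 00000[_]10   read _ → write 0, move +1, go to q1
q1 | 000000[1]0   read 1 → write 0, move -1, go to q0
q0 | 00000[0]00   read 0 → write 0, move +1, go to q2
q2 | 000000[0]0
Cell 1 holds 0 when M halts.

0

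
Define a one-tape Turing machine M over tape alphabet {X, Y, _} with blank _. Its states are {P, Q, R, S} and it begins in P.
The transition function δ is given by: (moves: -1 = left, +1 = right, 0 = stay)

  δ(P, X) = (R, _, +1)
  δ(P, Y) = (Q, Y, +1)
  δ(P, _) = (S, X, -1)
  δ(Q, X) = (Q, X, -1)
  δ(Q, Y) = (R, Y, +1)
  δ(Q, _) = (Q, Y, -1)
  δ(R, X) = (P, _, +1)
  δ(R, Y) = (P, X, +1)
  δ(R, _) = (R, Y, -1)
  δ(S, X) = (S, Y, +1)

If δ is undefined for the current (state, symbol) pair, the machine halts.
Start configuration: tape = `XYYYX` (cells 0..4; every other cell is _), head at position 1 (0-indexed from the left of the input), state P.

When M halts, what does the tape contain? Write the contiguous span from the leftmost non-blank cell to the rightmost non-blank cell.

XYY_YXYYY

state=P head=1 tape=X[Y]YYX_____   (P,Y)→(Q,Y,+1)
state=Q head=2 tape=XY[Y]YX_____   (Q,Y)→(R,Y,+1)
state=R head=3 tape=XYY[Y]X_____   (R,Y)→(P,X,+1)
state=P head=4 tape=XYYX[X]_____   (P,X)→(R,_,+1)
state=R head=5 tape=XYYX_[_]____   (R,_)→(R,Y,-1)
state=R head=4 tape=XYYX[_]Y____   (R,_)→(R,Y,-1)
state=R head=3 tape=XYY[X]YY____   (R,X)→(P,_,+1)
state=P head=4 tape=XYY_[Y]Y____   (P,Y)→(Q,Y,+1)
state=Q head=5 tape=XYY_Y[Y]____   (Q,Y)→(R,Y,+1)
state=R head=6 tape=XYY_YY[_]___   (R,_)→(R,Y,-1)
state=R head=5 tape=XYY_Y[Y]Y___   (R,Y)→(P,X,+1)
state=P head=6 tape=XYY_YX[Y]___   (P,Y)→(Q,Y,+1)
state=Q head=7 tape=XYY_YXY[_]__   (Q,_)→(Q,Y,-1)
state=Q head=6 tape=XYY_YX[Y]Y__   (Q,Y)→(R,Y,+1)
state=R head=7 tape=XYY_YXY[Y]__   (R,Y)→(P,X,+1)
state=P head=8 tape=XYY_YXYX[_]_   (P,_)→(S,X,-1)
state=S head=7 tape=XYY_YXY[X]X_   (S,X)→(S,Y,+1)
state=S head=8 tape=XYY_YXYY[X]_   (S,X)→(S,Y,+1)
state=S head=9 tape=XYY_YXYYY[_]
The non-blank tape span at halt is XYY_YXYYY.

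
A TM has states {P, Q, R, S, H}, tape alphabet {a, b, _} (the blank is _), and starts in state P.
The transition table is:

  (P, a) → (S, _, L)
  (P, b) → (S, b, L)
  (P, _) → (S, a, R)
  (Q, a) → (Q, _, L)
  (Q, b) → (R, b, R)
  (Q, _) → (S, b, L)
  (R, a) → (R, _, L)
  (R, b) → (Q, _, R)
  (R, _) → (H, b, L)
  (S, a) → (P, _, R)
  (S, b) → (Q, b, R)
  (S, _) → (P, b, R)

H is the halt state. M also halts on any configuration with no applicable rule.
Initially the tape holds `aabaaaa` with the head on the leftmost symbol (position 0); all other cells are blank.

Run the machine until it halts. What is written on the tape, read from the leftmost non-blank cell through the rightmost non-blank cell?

state=P head=0 tape=_[a]abaaaa_   (P,a)→(S,_,L)
state=S head=-1 tape=[_]_abaaaa_   (S,_)→(P,b,R)
state=P head=0 tape=b[_]abaaaa_   (P,_)→(S,a,R)
state=S head=1 tape=ba[a]baaaa_   (S,a)→(P,_,R)
state=P head=2 tape=ba_[b]aaaa_   (P,b)→(S,b,L)
state=S head=1 tape=ba[_]baaaa_   (S,_)→(P,b,R)
state=P head=2 tape=bab[b]aaaa_   (P,b)→(S,b,L)
state=S head=1 tape=ba[b]baaaa_   (S,b)→(Q,b,R)
state=Q head=2 tape=bab[b]aaaa_   (Q,b)→(R,b,R)
state=R head=3 tape=babb[a]aaa_   (R,a)→(R,_,L)
state=R head=2 tape=bab[b]_aaa_   (R,b)→(Q,_,R)
state=Q head=3 tape=bab_[_]aaa_   (Q,_)→(S,b,L)
state=S head=2 tape=bab[_]baaa_   (S,_)→(P,b,R)
state=P head=3 tape=babb[b]aaa_   (P,b)→(S,b,L)
state=S head=2 tape=bab[b]baaa_   (S,b)→(Q,b,R)
state=Q head=3 tape=babb[b]aaa_   (Q,b)→(R,b,R)
state=R head=4 tape=babbb[a]aa_   (R,a)→(R,_,L)
state=R head=3 tape=babb[b]_aa_   (R,b)→(Q,_,R)
state=Q head=4 tape=babb_[_]aa_   (Q,_)→(S,b,L)
state=S head=3 tape=babb[_]baa_   (S,_)→(P,b,R)
state=P head=4 tape=babbb[b]aa_   (P,b)→(S,b,L)
state=S head=3 tape=babb[b]baa_   (S,b)→(Q,b,R)
state=Q head=4 tape=babbb[b]aa_   (Q,b)→(R,b,R)
state=R head=5 tape=babbbb[a]a_   (R,a)→(R,_,L)
state=R head=4 tape=babbb[b]_a_   (R,b)→(Q,_,R)
state=Q head=5 tape=babbb_[_]a_   (Q,_)→(S,b,L)
state=S head=4 tape=babbb[_]ba_   (S,_)→(P,b,R)
state=P head=5 tape=babbbb[b]a_   (P,b)→(S,b,L)
state=S head=4 tape=babbb[b]ba_   (S,b)→(Q,b,R)
state=Q head=5 tape=babbbb[b]a_   (Q,b)→(R,b,R)
state=R head=6 tape=babbbbb[a]_   (R,a)→(R,_,L)
state=R head=5 tape=babbbb[b]__   (R,b)→(Q,_,R)
state=Q head=6 tape=babbbb_[_]_   (Q,_)→(S,b,L)
state=S head=5 tape=babbbb[_]b_   (S,_)→(P,b,R)
state=P head=6 tape=babbbbb[b]_   (P,b)→(S,b,L)
state=S head=5 tape=babbbb[b]b_   (S,b)→(Q,b,R)
state=Q head=6 tape=babbbbb[b]_   (Q,b)→(R,b,R)
state=R head=7 tape=babbbbbb[_]   (R,_)→(H,b,L)
state=H head=6 tape=babbbbb[b]b
The non-blank tape span at halt is babbbbbbb.

babbbbbbb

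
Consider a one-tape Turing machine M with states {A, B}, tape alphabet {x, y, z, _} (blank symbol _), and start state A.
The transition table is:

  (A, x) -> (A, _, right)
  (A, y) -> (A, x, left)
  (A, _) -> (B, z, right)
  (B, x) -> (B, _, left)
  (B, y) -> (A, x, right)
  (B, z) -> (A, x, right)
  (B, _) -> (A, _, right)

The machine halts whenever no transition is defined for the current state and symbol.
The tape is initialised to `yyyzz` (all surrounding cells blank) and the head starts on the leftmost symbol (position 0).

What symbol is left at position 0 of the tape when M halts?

A | _[y]yyzz   read y → write x, move left, go to A
A | [_]xyyzz   read _ → write z, move right, go to B
B | z[x]yyzz   read x → write _, move left, go to B
B | [z]_yyzz   read z → write x, move right, go to A
A | x[_]yyzz   read _ → write z, move right, go to B
B | xz[y]yzz   read y → write x, move right, go to A
A | xzx[y]zz   read y → write x, move left, go to A
A | xz[x]xzz   read x → write _, move right, go to A
A | xz_[x]zz   read x → write _, move right, go to A
A | xz__[z]z
Cell 0 holds z when M halts.

z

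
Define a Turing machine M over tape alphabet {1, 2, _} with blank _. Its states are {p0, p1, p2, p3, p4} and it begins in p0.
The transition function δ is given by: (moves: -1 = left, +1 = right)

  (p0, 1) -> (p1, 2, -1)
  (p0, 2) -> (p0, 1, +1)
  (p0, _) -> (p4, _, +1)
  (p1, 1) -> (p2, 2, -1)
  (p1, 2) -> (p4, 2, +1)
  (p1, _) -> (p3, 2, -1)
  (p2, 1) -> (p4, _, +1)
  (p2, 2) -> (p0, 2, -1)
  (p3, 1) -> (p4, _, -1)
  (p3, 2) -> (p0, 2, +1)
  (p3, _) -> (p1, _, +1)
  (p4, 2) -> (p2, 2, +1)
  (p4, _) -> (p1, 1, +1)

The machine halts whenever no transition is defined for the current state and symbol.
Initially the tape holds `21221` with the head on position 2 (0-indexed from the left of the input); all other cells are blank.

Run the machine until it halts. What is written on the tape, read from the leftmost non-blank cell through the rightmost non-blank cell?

21_11_22

state=p0 head=2 tape=21[2]21___   (p0,2)→(p0,1,+1)
state=p0 head=3 tape=211[2]1___   (p0,2)→(p0,1,+1)
state=p0 head=4 tape=2111[1]___   (p0,1)→(p1,2,-1)
state=p1 head=3 tape=211[1]2___   (p1,1)→(p2,2,-1)
state=p2 head=2 tape=21[1]22___   (p2,1)→(p4,_,+1)
state=p4 head=3 tape=21_[2]2___   (p4,2)→(p2,2,+1)
state=p2 head=4 tape=21_2[2]___   (p2,2)→(p0,2,-1)
state=p0 head=3 tape=21_[2]2___   (p0,2)→(p0,1,+1)
state=p0 head=4 tape=21_1[2]___   (p0,2)→(p0,1,+1)
state=p0 head=5 tape=21_11[_]__   (p0,_)→(p4,_,+1)
state=p4 head=6 tape=21_11_[_]_   (p4,_)→(p1,1,+1)
state=p1 head=7 tape=21_11_1[_]   (p1,_)→(p3,2,-1)
state=p3 head=6 tape=21_11_[1]2   (p3,1)→(p4,_,-1)
state=p4 head=5 tape=21_11[_]_2   (p4,_)→(p1,1,+1)
state=p1 head=6 tape=21_111[_]2   (p1,_)→(p3,2,-1)
state=p3 head=5 tape=21_11[1]22   (p3,1)→(p4,_,-1)
state=p4 head=4 tape=21_1[1]_22
The non-blank tape span at halt is 21_11_22.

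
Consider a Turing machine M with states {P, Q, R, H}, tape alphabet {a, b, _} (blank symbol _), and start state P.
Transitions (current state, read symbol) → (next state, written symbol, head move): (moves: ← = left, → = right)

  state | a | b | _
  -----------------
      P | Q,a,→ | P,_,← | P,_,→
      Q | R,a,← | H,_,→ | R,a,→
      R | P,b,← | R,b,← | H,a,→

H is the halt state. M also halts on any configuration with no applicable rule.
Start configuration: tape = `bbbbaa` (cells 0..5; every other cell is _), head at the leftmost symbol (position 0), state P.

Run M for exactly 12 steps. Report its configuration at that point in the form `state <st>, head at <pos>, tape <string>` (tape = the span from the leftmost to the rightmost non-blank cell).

state P, head at 4, tape aa

P | _[b]bbbaa   read b → write _, move ←, go to P
P | [_]_bbbaa   read _ → write _, move →, go to P
P | _[_]bbbaa   read _ → write _, move →, go to P
P | __[b]bbaa   read b → write _, move ←, go to P
P | _[_]_bbaa   read _ → write _, move →, go to P
P | __[_]bbaa   read _ → write _, move →, go to P
P | ___[b]baa   read b → write _, move ←, go to P
P | __[_]_baa   read _ → write _, move →, go to P
P | ___[_]baa   read _ → write _, move →, go to P
P | ____[b]aa   read b → write _, move ←, go to P
P | ___[_]_aa   read _ → write _, move →, go to P
P | ____[_]aa   read _ → write _, move →, go to P
P | _____[a]a
After 12 steps: state P, head at 4, tape aa.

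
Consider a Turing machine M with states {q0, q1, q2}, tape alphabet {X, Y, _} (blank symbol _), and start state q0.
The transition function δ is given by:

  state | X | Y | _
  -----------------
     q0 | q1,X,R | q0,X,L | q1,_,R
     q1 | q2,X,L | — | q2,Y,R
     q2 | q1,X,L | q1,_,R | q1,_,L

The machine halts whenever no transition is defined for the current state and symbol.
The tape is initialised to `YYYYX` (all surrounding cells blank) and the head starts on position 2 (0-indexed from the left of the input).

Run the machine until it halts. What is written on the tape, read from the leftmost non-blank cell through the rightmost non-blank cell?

Y_XXXYX

q0 | __YY[Y]YX   read Y → write X, move L, go to q0
q0 | __Y[Y]XYX   read Y → write X, move L, go to q0
q0 | __[Y]XXYX   read Y → write X, move L, go to q0
q0 | _[_]XXXYX   read _ → write _, move R, go to q1
q1 | __[X]XXYX   read X → write X, move L, go to q2
q2 | _[_]XXXYX   read _ → write _, move L, go to q1
q1 | [_]_XXXYX   read _ → write Y, move R, go to q2
q2 | Y[_]XXXYX   read _ → write _, move L, go to q1
q1 | [Y]_XXXYX
The non-blank tape span at halt is Y_XXXYX.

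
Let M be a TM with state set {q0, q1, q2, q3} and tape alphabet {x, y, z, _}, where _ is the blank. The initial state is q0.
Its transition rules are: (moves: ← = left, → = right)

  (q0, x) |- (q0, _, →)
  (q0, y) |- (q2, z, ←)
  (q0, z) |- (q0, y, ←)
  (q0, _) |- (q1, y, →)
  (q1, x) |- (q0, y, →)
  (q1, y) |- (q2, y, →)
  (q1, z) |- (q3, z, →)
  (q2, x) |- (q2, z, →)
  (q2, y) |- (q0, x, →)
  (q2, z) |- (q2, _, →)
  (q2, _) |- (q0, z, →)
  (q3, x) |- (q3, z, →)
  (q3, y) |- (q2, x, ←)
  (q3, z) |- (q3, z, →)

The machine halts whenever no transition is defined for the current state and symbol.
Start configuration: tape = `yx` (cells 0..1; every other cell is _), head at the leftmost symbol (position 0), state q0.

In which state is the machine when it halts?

state=q0 head=0 tape=__[y]x__   (q0,y)→(q2,z,←)
state=q2 head=-1 tape=_[_]zx__   (q2,_)→(q0,z,→)
state=q0 head=0 tape=_z[z]x__   (q0,z)→(q0,y,←)
state=q0 head=-1 tape=_[z]yx__   (q0,z)→(q0,y,←)
state=q0 head=-2 tape=[_]yyx__   (q0,_)→(q1,y,→)
state=q1 head=-1 tape=y[y]yx__   (q1,y)→(q2,y,→)
state=q2 head=0 tape=yy[y]x__   (q2,y)→(q0,x,→)
state=q0 head=1 tape=yyx[x]__   (q0,x)→(q0,_,→)
state=q0 head=2 tape=yyx_[_]_   (q0,_)→(q1,y,→)
state=q1 head=3 tape=yyx_y[_]
No transition is defined for (q1, _); M halts in state q1.

q1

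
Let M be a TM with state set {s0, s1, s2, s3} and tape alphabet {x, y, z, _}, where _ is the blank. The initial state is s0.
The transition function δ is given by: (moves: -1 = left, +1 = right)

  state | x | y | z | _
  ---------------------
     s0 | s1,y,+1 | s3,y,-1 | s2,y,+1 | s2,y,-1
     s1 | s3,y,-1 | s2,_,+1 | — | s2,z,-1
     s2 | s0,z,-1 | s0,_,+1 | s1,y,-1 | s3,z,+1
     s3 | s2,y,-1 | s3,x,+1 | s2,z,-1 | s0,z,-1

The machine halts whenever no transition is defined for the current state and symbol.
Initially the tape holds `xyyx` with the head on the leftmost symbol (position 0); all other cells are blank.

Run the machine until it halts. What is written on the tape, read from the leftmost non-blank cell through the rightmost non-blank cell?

y___y_zyz

state=s0 head=0 tape=[x]yyx_____   (s0,x)→(s1,y,+1)
state=s1 head=1 tape=y[y]yx_____   (s1,y)→(s2,_,+1)
state=s2 head=2 tape=y_[y]x_____   (s2,y)→(s0,_,+1)
state=s0 head=3 tape=y__[x]_____   (s0,x)→(s1,y,+1)
state=s1 head=4 tape=y__y[_]____   (s1,_)→(s2,z,-1)
state=s2 head=3 tape=y__[y]z____   (s2,y)→(s0,_,+1)
state=s0 head=4 tape=y___[z]____   (s0,z)→(s2,y,+1)
state=s2 head=5 tape=y___y[_]___   (s2,_)→(s3,z,+1)
state=s3 head=6 tape=y___yz[_]__   (s3,_)→(s0,z,-1)
state=s0 head=5 tape=y___y[z]z__   (s0,z)→(s2,y,+1)
state=s2 head=6 tape=y___yy[z]__   (s2,z)→(s1,y,-1)
state=s1 head=5 tape=y___y[y]y__   (s1,y)→(s2,_,+1)
state=s2 head=6 tape=y___y_[y]__   (s2,y)→(s0,_,+1)
state=s0 head=7 tape=y___y__[_]_   (s0,_)→(s2,y,-1)
state=s2 head=6 tape=y___y_[_]y_   (s2,_)→(s3,z,+1)
state=s3 head=7 tape=y___y_z[y]_   (s3,y)→(s3,x,+1)
state=s3 head=8 tape=y___y_zx[_]   (s3,_)→(s0,z,-1)
state=s0 head=7 tape=y___y_z[x]z   (s0,x)→(s1,y,+1)
state=s1 head=8 tape=y___y_zy[z]
The non-blank tape span at halt is y___y_zyz.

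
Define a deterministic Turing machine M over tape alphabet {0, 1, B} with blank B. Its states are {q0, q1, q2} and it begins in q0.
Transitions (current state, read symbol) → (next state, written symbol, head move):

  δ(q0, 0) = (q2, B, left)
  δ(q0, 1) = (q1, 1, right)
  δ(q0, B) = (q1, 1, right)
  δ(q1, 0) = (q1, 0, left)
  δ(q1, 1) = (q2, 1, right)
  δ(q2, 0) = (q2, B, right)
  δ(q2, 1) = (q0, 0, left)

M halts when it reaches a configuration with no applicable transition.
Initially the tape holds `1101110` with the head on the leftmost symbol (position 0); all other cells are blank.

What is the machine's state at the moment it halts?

q2

state=q0 head=0 tape=[1]101110B   (q0,1)→(q1,1,right)
state=q1 head=1 tape=1[1]01110B   (q1,1)→(q2,1,right)
state=q2 head=2 tape=11[0]1110B   (q2,0)→(q2,B,right)
state=q2 head=3 tape=11B[1]110B   (q2,1)→(q0,0,left)
state=q0 head=2 tape=11[B]0110B   (q0,B)→(q1,1,right)
state=q1 head=3 tape=111[0]110B   (q1,0)→(q1,0,left)
state=q1 head=2 tape=11[1]0110B   (q1,1)→(q2,1,right)
state=q2 head=3 tape=111[0]110B   (q2,0)→(q2,B,right)
state=q2 head=4 tape=111B[1]10B   (q2,1)→(q0,0,left)
state=q0 head=3 tape=111[B]010B   (q0,B)→(q1,1,right)
state=q1 head=4 tape=1111[0]10B   (q1,0)→(q1,0,left)
state=q1 head=3 tape=111[1]010B   (q1,1)→(q2,1,right)
state=q2 head=4 tape=1111[0]10B   (q2,0)→(q2,B,right)
state=q2 head=5 tape=1111B[1]0B   (q2,1)→(q0,0,left)
state=q0 head=4 tape=1111[B]00B   (q0,B)→(q1,1,right)
state=q1 head=5 tape=11111[0]0B   (q1,0)→(q1,0,left)
state=q1 head=4 tape=1111[1]00B   (q1,1)→(q2,1,right)
state=q2 head=5 tape=11111[0]0B   (q2,0)→(q2,B,right)
state=q2 head=6 tape=11111B[0]B   (q2,0)→(q2,B,right)
state=q2 head=7 tape=11111BB[B]
No transition is defined for (q2, B); M halts in state q2.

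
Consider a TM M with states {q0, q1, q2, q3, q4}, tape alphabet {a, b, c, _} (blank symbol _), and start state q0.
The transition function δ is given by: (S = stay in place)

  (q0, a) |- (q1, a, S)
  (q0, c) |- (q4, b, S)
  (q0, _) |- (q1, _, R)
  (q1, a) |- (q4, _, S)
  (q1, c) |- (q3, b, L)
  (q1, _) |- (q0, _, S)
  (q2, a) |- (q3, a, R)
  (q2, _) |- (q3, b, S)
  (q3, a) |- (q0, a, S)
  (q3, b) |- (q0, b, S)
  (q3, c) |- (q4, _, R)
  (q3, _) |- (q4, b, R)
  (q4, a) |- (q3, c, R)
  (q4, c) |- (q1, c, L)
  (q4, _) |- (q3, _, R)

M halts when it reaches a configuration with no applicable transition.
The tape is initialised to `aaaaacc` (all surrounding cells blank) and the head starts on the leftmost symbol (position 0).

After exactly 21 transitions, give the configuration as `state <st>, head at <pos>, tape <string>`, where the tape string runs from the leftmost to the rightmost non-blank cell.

state q1, head at 5, tape c

state=q0 head=0 tape=[a]aaaacc   (q0,a)→(q1,a,S)
state=q1 head=0 tape=[a]aaaacc   (q1,a)→(q4,_,S)
state=q4 head=0 tape=[_]aaaacc   (q4,_)→(q3,_,R)
state=q3 head=1 tape=_[a]aaacc   (q3,a)→(q0,a,S)
state=q0 head=1 tape=_[a]aaacc   (q0,a)→(q1,a,S)
state=q1 head=1 tape=_[a]aaacc   (q1,a)→(q4,_,S)
state=q4 head=1 tape=_[_]aaacc   (q4,_)→(q3,_,R)
state=q3 head=2 tape=__[a]aacc   (q3,a)→(q0,a,S)
state=q0 head=2 tape=__[a]aacc   (q0,a)→(q1,a,S)
state=q1 head=2 tape=__[a]aacc   (q1,a)→(q4,_,S)
state=q4 head=2 tape=__[_]aacc   (q4,_)→(q3,_,R)
state=q3 head=3 tape=___[a]acc   (q3,a)→(q0,a,S)
state=q0 head=3 tape=___[a]acc   (q0,a)→(q1,a,S)
state=q1 head=3 tape=___[a]acc   (q1,a)→(q4,_,S)
state=q4 head=3 tape=___[_]acc   (q4,_)→(q3,_,R)
state=q3 head=4 tape=____[a]cc   (q3,a)→(q0,a,S)
state=q0 head=4 tape=____[a]cc   (q0,a)→(q1,a,S)
state=q1 head=4 tape=____[a]cc   (q1,a)→(q4,_,S)
state=q4 head=4 tape=____[_]cc   (q4,_)→(q3,_,R)
state=q3 head=5 tape=_____[c]c   (q3,c)→(q4,_,R)
state=q4 head=6 tape=______[c]   (q4,c)→(q1,c,L)
state=q1 head=5 tape=_____[_]c
After 21 steps: state q1, head at 5, tape c.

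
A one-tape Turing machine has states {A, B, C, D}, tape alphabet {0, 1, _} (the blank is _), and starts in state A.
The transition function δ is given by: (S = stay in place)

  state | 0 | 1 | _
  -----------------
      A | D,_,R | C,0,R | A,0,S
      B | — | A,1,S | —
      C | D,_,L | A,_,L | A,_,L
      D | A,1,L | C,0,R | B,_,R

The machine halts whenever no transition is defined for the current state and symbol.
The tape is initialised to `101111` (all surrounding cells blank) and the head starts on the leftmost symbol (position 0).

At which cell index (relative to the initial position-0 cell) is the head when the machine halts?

6

A | _[1]01111_   read 1 → write 0, move R, go to C
C | _0[0]1111_   read 0 → write _, move L, go to D
D | _[0]_1111_   read 0 → write 1, move L, go to A
A | [_]1_1111_   read _ → write 0, move S, go to A
A | [0]1_1111_   read 0 → write _, move R, go to D
D | _[1]_1111_   read 1 → write 0, move R, go to C
C | _0[_]1111_   read _ → write _, move L, go to A
A | _[0]_1111_   read 0 → write _, move R, go to D
D | __[_]1111_   read _ → write _, move R, go to B
B | ___[1]111_   read 1 → write 1, move S, go to A
A | ___[1]111_   read 1 → write 0, move R, go to C
C | ___0[1]11_   read 1 → write _, move L, go to A
A | ___[0]_11_   read 0 → write _, move R, go to D
D | ____[_]11_   read _ → write _, move R, go to B
B | _____[1]1_   read 1 → write 1, move S, go to A
A | _____[1]1_   read 1 → write 0, move R, go to C
C | _____0[1]_   read 1 → write _, move L, go to A
A | _____[0]__   read 0 → write _, move R, go to D
D | ______[_]_   read _ → write _, move R, go to B
B | _______[_]
At halt the head is at cell 6.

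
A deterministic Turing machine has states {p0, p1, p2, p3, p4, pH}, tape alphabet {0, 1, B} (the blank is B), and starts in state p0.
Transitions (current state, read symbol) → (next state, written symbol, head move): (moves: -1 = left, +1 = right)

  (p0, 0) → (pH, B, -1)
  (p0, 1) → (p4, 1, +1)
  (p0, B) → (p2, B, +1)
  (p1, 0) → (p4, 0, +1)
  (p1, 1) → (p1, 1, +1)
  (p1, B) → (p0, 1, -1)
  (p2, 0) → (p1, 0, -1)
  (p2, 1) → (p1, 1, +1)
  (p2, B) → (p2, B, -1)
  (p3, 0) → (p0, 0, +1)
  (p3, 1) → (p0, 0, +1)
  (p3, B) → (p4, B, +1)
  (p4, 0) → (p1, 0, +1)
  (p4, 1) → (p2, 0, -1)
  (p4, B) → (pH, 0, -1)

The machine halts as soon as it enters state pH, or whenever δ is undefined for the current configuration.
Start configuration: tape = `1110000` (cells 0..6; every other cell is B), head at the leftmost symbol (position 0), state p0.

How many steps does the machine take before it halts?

p0 | [1]110000B   read 1 → write 1, move +1, go to p4
p4 | 1[1]10000B   read 1 → write 0, move -1, go to p2
p2 | [1]010000B   read 1 → write 1, move +1, go to p1
p1 | 1[0]10000B   read 0 → write 0, move +1, go to p4
p4 | 10[1]0000B   read 1 → write 0, move -1, go to p2
p2 | 1[0]00000B   read 0 → write 0, move -1, go to p1
p1 | [1]000000B   read 1 → write 1, move +1, go to p1
p1 | 1[0]00000B   read 0 → write 0, move +1, go to p4
p4 | 10[0]0000B   read 0 → write 0, move +1, go to p1
p1 | 100[0]000B   read 0 → write 0, move +1, go to p4
p4 | 1000[0]00B   read 0 → write 0, move +1, go to p1
p1 | 10000[0]0B   read 0 → write 0, move +1, go to p4
p4 | 100000[0]B   read 0 → write 0, move +1, go to p1
p1 | 1000000[B]   read B → write 1, move -1, go to p0
p0 | 100000[0]1   read 0 → write B, move -1, go to pH
pH | 10000[0]B1
M halts after 15 transitions.

15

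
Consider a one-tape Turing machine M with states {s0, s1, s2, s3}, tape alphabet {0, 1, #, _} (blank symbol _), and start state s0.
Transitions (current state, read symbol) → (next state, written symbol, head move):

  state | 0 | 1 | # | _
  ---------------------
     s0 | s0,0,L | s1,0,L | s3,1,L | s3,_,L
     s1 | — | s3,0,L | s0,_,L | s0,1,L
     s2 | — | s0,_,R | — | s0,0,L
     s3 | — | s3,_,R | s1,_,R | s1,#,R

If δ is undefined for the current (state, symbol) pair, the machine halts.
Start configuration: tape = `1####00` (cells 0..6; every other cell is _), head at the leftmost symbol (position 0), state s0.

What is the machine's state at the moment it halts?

s1

s0 | ____[1]####00   read 1 → write 0, move L, go to s1
s1 | ___[_]0####00   read _ → write 1, move L, go to s0
s0 | __[_]10####00   read _ → write _, move L, go to s3
s3 | _[_]_10####00   read _ → write #, move R, go to s1
s1 | _#[_]10####00   read _ → write 1, move L, go to s0
s0 | _[#]110####00   read # → write 1, move L, go to s3
s3 | [_]1110####00   read _ → write #, move R, go to s1
s1 | #[1]110####00   read 1 → write 0, move L, go to s3
s3 | [#]0110####00   read # → write _, move R, go to s1
s1 | _[0]110####00
No transition is defined for (s1, 0); M halts in state s1.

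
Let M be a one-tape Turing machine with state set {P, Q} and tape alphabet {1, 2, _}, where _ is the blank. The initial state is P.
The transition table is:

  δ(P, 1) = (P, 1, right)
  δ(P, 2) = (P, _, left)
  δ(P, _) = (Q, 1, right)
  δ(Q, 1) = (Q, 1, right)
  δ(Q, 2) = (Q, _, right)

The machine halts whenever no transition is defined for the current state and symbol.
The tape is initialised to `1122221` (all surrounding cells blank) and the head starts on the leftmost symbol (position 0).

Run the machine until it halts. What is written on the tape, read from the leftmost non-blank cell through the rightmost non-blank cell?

state=P head=0 tape=[1]122221_   (P,1)→(P,1,right)
state=P head=1 tape=1[1]22221_   (P,1)→(P,1,right)
state=P head=2 tape=11[2]2221_   (P,2)→(P,_,left)
state=P head=1 tape=1[1]_2221_   (P,1)→(P,1,right)
state=P head=2 tape=11[_]2221_   (P,_)→(Q,1,right)
state=Q head=3 tape=111[2]221_   (Q,2)→(Q,_,right)
state=Q head=4 tape=111_[2]21_   (Q,2)→(Q,_,right)
state=Q head=5 tape=111__[2]1_   (Q,2)→(Q,_,right)
state=Q head=6 tape=111___[1]_   (Q,1)→(Q,1,right)
state=Q head=7 tape=111___1[_]
The non-blank tape span at halt is 111___1.

111___1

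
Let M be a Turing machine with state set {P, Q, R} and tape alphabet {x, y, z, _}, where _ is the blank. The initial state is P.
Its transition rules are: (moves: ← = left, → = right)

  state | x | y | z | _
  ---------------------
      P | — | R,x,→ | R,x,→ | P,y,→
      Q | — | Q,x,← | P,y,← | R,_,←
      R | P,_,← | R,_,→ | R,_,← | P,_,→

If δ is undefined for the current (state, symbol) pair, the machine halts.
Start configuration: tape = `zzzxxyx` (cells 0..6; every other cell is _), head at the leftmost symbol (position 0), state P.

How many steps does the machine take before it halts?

8

state=P head=0 tape=_[z]zzxxyx   (P,z)→(R,x,→)
state=R head=1 tape=_x[z]zxxyx   (R,z)→(R,_,←)
state=R head=0 tape=_[x]_zxxyx   (R,x)→(P,_,←)
state=P head=-1 tape=[_]__zxxyx   (P,_)→(P,y,→)
state=P head=0 tape=y[_]_zxxyx   (P,_)→(P,y,→)
state=P head=1 tape=yy[_]zxxyx   (P,_)→(P,y,→)
state=P head=2 tape=yyy[z]xxyx   (P,z)→(R,x,→)
state=R head=3 tape=yyyx[x]xyx   (R,x)→(P,_,←)
state=P head=2 tape=yyy[x]_xyx
M halts after 8 transitions.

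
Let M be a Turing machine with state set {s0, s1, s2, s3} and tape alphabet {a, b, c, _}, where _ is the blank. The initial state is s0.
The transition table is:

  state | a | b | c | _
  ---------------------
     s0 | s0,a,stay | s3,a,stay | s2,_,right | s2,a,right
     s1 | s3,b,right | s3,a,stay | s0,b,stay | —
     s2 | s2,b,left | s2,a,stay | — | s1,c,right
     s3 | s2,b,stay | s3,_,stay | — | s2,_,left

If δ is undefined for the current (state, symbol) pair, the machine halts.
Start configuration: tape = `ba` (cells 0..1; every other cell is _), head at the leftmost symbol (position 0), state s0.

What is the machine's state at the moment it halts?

s0 | _[b]a   read b → write a, move stay, go to s3
s3 | _[a]a   read a → write b, move stay, go to s2
s2 | _[b]a   read b → write a, move stay, go to s2
s2 | _[a]a   read a → write b, move left, go to s2
s2 | [_]ba   read _ → write c, move right, go to s1
s1 | c[b]a   read b → write a, move stay, go to s3
s3 | c[a]a   read a → write b, move stay, go to s2
s2 | c[b]a   read b → write a, move stay, go to s2
s2 | c[a]a   read a → write b, move left, go to s2
s2 | [c]ba
No transition is defined for (s2, c); M halts in state s2.

s2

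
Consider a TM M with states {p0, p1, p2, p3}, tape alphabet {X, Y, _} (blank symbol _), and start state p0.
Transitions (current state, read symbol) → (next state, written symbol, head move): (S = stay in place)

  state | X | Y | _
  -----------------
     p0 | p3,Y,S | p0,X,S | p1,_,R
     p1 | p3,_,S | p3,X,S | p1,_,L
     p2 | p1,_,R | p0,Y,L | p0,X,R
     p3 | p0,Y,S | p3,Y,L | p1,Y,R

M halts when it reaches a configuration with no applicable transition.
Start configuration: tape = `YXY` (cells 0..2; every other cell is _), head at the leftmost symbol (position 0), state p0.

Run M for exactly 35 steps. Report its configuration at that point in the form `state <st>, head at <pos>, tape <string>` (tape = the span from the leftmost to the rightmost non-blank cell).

state=p0 head=0 tape=_____[Y]XY   (p0,Y)→(p0,X,S)
state=p0 head=0 tape=_____[X]XY   (p0,X)→(p3,Y,S)
state=p3 head=0 tape=_____[Y]XY   (p3,Y)→(p3,Y,L)
state=p3 head=-1 tape=____[_]YXY   (p3,_)→(p1,Y,R)
state=p1 head=0 tape=____Y[Y]XY   (p1,Y)→(p3,X,S)
state=p3 head=0 tape=____Y[X]XY   (p3,X)→(p0,Y,S)
state=p0 head=0 tape=____Y[Y]XY   (p0,Y)→(p0,X,S)
state=p0 head=0 tape=____Y[X]XY   (p0,X)→(p3,Y,S)
state=p3 head=0 tape=____Y[Y]XY   (p3,Y)→(p3,Y,L)
state=p3 head=-1 tape=____[Y]YXY   (p3,Y)→(p3,Y,L)
state=p3 head=-2 tape=___[_]YYXY   (p3,_)→(p1,Y,R)
state=p1 head=-1 tape=___Y[Y]YXY   (p1,Y)→(p3,X,S)
state=p3 head=-1 tape=___Y[X]YXY   (p3,X)→(p0,Y,S)
state=p0 head=-1 tape=___Y[Y]YXY   (p0,Y)→(p0,X,S)
state=p0 head=-1 tape=___Y[X]YXY   (p0,X)→(p3,Y,S)
state=p3 head=-1 tape=___Y[Y]YXY   (p3,Y)→(p3,Y,L)
state=p3 head=-2 tape=___[Y]YYXY   (p3,Y)→(p3,Y,L)
state=p3 head=-3 tape=__[_]YYYXY   (p3,_)→(p1,Y,R)
state=p1 head=-2 tape=__Y[Y]YYXY   (p1,Y)→(p3,X,S)
state=p3 head=-2 tape=__Y[X]YYXY   (p3,X)→(p0,Y,S)
state=p0 head=-2 tape=__Y[Y]YYXY   (p0,Y)→(p0,X,S)
state=p0 head=-2 tape=__Y[X]YYXY   (p0,X)→(p3,Y,S)
state=p3 head=-2 tape=__Y[Y]YYXY   (p3,Y)→(p3,Y,L)
state=p3 head=-3 tape=__[Y]YYYXY   (p3,Y)→(p3,Y,L)
state=p3 head=-4 tape=_[_]YYYYXY   (p3,_)→(p1,Y,R)
state=p1 head=-3 tape=_Y[Y]YYYXY   (p1,Y)→(p3,X,S)
state=p3 head=-3 tape=_Y[X]YYYXY   (p3,X)→(p0,Y,S)
state=p0 head=-3 tape=_Y[Y]YYYXY   (p0,Y)→(p0,X,S)
state=p0 head=-3 tape=_Y[X]YYYXY   (p0,X)→(p3,Y,S)
state=p3 head=-3 tape=_Y[Y]YYYXY   (p3,Y)→(p3,Y,L)
state=p3 head=-4 tape=_[Y]YYYYXY   (p3,Y)→(p3,Y,L)
state=p3 head=-5 tape=[_]YYYYYXY   (p3,_)→(p1,Y,R)
state=p1 head=-4 tape=Y[Y]YYYYXY   (p1,Y)→(p3,X,S)
state=p3 head=-4 tape=Y[X]YYYYXY   (p3,X)→(p0,Y,S)
state=p0 head=-4 tape=Y[Y]YYYYXY   (p0,Y)→(p0,X,S)
state=p0 head=-4 tape=Y[X]YYYYXY
After 35 steps: state p0, head at -4, tape YXYYYYXY.

state p0, head at -4, tape YXYYYYXY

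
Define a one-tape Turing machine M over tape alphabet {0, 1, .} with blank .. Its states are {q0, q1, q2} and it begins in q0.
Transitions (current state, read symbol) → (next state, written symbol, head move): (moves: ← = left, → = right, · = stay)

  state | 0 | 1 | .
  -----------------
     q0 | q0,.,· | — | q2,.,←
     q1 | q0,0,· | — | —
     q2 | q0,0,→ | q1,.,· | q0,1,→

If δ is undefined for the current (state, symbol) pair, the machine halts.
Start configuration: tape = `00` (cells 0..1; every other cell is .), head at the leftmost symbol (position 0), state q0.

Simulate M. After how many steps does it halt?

5

state=q0 head=0 tape=.[0]0   (q0,0)→(q0,.,·)
state=q0 head=0 tape=.[.]0   (q0,.)→(q2,.,←)
state=q2 head=-1 tape=[.].0   (q2,.)→(q0,1,→)
state=q0 head=0 tape=1[.]0   (q0,.)→(q2,.,←)
state=q2 head=-1 tape=[1].0   (q2,1)→(q1,.,·)
state=q1 head=-1 tape=[.].0
M halts after 5 transitions.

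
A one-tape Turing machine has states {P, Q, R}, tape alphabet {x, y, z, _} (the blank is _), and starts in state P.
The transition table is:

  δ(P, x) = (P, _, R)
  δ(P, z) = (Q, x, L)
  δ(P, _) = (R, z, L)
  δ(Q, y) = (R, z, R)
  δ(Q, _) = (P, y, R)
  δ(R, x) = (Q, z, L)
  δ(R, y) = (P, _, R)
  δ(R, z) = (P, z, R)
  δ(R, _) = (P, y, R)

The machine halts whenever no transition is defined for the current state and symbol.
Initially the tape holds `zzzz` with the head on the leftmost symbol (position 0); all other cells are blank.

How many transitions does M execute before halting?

17

state=P head=0 tape=_[z]zzz_   (P,z)→(Q,x,L)
state=Q head=-1 tape=[_]xzzz_   (Q,_)→(P,y,R)
state=P head=0 tape=y[x]zzz_   (P,x)→(P,_,R)
state=P head=1 tape=y_[z]zz_   (P,z)→(Q,x,L)
state=Q head=0 tape=y[_]xzz_   (Q,_)→(P,y,R)
state=P head=1 tape=yy[x]zz_   (P,x)→(P,_,R)
state=P head=2 tape=yy_[z]z_   (P,z)→(Q,x,L)
state=Q head=1 tape=yy[_]xz_   (Q,_)→(P,y,R)
state=P head=2 tape=yyy[x]z_   (P,x)→(P,_,R)
state=P head=3 tape=yyy_[z]_   (P,z)→(Q,x,L)
state=Q head=2 tape=yyy[_]x_   (Q,_)→(P,y,R)
state=P head=3 tape=yyyy[x]_   (P,x)→(P,_,R)
state=P head=4 tape=yyyy_[_]   (P,_)→(R,z,L)
state=R head=3 tape=yyyy[_]z   (R,_)→(P,y,R)
state=P head=4 tape=yyyyy[z]   (P,z)→(Q,x,L)
state=Q head=3 tape=yyyy[y]x   (Q,y)→(R,z,R)
state=R head=4 tape=yyyyz[x]   (R,x)→(Q,z,L)
state=Q head=3 tape=yyyy[z]z
M halts after 17 transitions.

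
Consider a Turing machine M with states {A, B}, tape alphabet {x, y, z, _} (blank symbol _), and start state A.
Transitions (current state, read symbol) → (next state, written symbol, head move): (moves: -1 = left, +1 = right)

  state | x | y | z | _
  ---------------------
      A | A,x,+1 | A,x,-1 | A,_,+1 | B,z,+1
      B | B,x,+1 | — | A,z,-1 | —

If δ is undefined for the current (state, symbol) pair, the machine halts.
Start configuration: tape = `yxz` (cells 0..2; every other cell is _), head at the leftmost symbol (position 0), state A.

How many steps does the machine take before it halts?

8

state=A head=0 tape=_[y]xz__   (A,y)→(A,x,-1)
state=A head=-1 tape=[_]xxz__   (A,_)→(B,z,+1)
state=B head=0 tape=z[x]xz__   (B,x)→(B,x,+1)
state=B head=1 tape=zx[x]z__   (B,x)→(B,x,+1)
state=B head=2 tape=zxx[z]__   (B,z)→(A,z,-1)
state=A head=1 tape=zx[x]z__   (A,x)→(A,x,+1)
state=A head=2 tape=zxx[z]__   (A,z)→(A,_,+1)
state=A head=3 tape=zxx_[_]_   (A,_)→(B,z,+1)
state=B head=4 tape=zxx_z[_]
M halts after 8 transitions.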